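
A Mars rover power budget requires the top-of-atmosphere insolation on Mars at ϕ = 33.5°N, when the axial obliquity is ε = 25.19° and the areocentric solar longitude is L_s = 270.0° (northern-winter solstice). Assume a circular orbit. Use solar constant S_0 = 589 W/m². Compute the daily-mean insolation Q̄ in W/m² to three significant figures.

Q̄ ≈ 79.2 W/m²

sin δ = sin 25.19° × sin 270.0° = -0.42562, so δ = -25.190°.
cos h₀ = −tan(+33.5°) tan(-25.190°) = 0.3113, h₀ = 1.2542 rad.
Bracket: h₀ sin ϕ sin δ + cos ϕ cos δ sin h₀ = 1.2542×0.55194×-0.42562 + 0.83389×0.90490×0.95031 = -0.294633 + 0.717092 = 0.422459.
Q̄ = (S_0/π) × [bracket] = (589/π) × 0.422459 = 79.20 W/m².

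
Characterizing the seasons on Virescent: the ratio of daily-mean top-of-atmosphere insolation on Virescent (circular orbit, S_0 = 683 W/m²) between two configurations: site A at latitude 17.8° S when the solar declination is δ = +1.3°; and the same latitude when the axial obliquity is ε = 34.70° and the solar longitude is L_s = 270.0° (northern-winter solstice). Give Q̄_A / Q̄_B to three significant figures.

— Configuration A (ϕ=-17.8°):
cos h₀ = −tan(-17.8°) tan(+1.300°) = 0.0073, h₀ = 1.5635 rad.
Bracket: h₀ sin ϕ sin δ + cos ϕ cos δ sin h₀ = 1.5635×-0.30570×0.02269 + 0.95213×0.99974×0.99997 = -0.010845 + 0.951854 = 0.941009.
Q̄ = (S_0/π) × [bracket] = (683/π) × 0.941009 = 204.58 W/m².
— Configuration B (ϕ=-17.8°):
Solar declination: sin δ = sin ε · sin L_s = sin 34.70° × sin 270.0° = -0.56928, so δ = -34.700°.
cos h₀ = −tan(-17.8°) tan(-34.700°) = -0.2223, h₀ = 1.7950 rad.
Bracket: h₀ sin ϕ sin δ + cos ϕ cos δ sin h₀ = 1.7950×-0.30570×-0.56928 + 0.95213×0.82214×0.97497 = 0.312382 + 0.763191 = 1.075573.
Q̄ = (S_0/π) × [bracket] = (683/π) × 1.075573 = 233.84 W/m².
Ratio Q̄_A / Q̄_B = 204.58 / 233.84 = 0.8749.

Q̄_A / Q̄_B ≈ 0.875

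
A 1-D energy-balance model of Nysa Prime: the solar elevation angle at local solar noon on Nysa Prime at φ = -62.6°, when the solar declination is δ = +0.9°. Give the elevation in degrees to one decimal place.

At local noon the hour angle is zero, so the zenith angle equals |φ − δ| = |-62.6° − (+0.900°)| = 63.500°.
Elevation = 90° − 63.500° = 26.5°.

26.5°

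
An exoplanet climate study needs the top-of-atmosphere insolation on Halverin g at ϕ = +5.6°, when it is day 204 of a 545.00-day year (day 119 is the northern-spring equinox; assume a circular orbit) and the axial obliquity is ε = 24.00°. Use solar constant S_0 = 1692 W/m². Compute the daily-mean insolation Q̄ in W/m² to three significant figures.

Q̄ ≈ 533 W/m²

Solar longitude: L_s = 360° × (204 − 119)/545.00 = 56.147°.
sin δ = sin 24.00° × sin 56.147° = 0.33778, so δ = +19.742°.
cos h₀ = −tan(+5.6°) tan(+19.742°) = -0.0352, h₀ = 1.6060 rad.
Bracket: h₀ sin ϕ sin δ + cos ϕ cos δ sin h₀ = 1.6060×0.09758×0.33778 + 0.99523×0.94122×0.99938 = 0.052935 + 0.936150 = 0.989085.
Q̄ = (S_0/π) × [bracket] = (1692/π) × 0.989085 = 532.7 W/m².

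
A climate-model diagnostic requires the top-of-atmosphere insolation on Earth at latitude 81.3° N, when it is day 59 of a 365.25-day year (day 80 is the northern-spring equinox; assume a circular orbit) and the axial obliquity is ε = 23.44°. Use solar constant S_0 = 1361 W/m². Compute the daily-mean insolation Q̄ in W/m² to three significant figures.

Solar longitude: L_s = 360° × (59 − 80)/365.25 = -20.698°, i.e. -20.698° + 360° = 339.302°.
sin δ = sin 23.44° × sin 339.302° = -0.14060, so δ = -8.082°.
cos h₀ = −tan(+81.3°) tan(-8.082°) = 0.9280, h₀ = 0.3817 rad.
Bracket: h₀ sin ϕ sin δ + cos ϕ cos δ sin h₀ = 0.3817×0.98849×-0.14060 + 0.15126×0.99007×0.37253 = -0.053049 + 0.055789 = 0.002740.
Q̄ = (S_0/π) × [bracket] = (1361/π) × 0.002740 = 1.187 W/m².

Q̄ ≈ 1.19 W/m²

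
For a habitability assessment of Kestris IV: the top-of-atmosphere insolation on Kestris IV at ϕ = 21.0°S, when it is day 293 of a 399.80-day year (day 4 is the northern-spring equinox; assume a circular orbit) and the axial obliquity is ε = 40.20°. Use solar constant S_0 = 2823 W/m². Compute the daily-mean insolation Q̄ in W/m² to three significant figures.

Q̄ ≈ 1.00e+03 W/m²

Solar longitude: L_s = 360° × (293 − 4)/399.80 = 260.230°.
sin δ = sin 40.20° × sin 260.230° = -0.63610, so δ = -39.501°.
cos h₀ = −tan(-21.0°) tan(-39.501°) = -0.3164, h₀ = 1.8928 rad.
Bracket: h₀ sin ϕ sin δ + cos ϕ cos δ sin h₀ = 1.8928×-0.35837×-0.63610 + 0.93358×0.77161×0.94861 = 0.431481 + 0.683340 = 1.114821.
Q̄ = (S_0/π) × [bracket] = (2823/π) × 1.114821 = 1002 W/m².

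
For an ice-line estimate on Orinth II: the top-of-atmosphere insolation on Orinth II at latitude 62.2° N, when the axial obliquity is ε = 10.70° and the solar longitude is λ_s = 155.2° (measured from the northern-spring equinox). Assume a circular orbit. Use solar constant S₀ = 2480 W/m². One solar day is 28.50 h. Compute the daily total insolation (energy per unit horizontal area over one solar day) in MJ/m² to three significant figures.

Solar declination: sin δ = sin ε · sin λ_s = sin 10.70° × sin 155.2° = 0.07788, so δ = +4.467°.
cos H₀ = −tan(+62.2°) tan(+4.467°) = -0.1482, H₀ = 1.7195 rad.
Bracket: H₀ sin φ sin δ + cos φ cos δ sin H₀ = 1.7195×0.88458×0.07788 + 0.46639×0.99696×0.98896 = 0.118458 + 0.459839 = 0.578297.
Q̄ = (S₀/π) × [bracket] = (2480/π) × 0.578297 = 456.51 W/m².
Daily total = Q̄ × 28.50 h × 3600 s/h = 456.51 × 28.50 × 3600 / 10⁶ = 46.84 MJ/m².

46.8 MJ/m²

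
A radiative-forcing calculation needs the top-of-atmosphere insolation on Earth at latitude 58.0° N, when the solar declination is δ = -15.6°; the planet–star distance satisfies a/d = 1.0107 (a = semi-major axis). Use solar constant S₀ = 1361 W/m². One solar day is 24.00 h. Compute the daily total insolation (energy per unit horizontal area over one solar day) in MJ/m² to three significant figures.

cos H₀ = −tan(+58.0°) tan(-15.600°) = 0.4468, H₀ = 1.1076 rad.
Bracket: H₀ sin φ sin δ + cos φ cos δ sin H₀ = 1.1076×0.84805×-0.26892 + 0.52992×0.96316×0.89462 = -0.252597 + 0.456612 = 0.204015.
Inverse-square distance factor (a/d)² = 1.0107² = 1.021514.
Q̄ = (S₀/π) × 1.021514 × [bracket] = (1361/π) × 1.021514 × 0.204015 = 90.285 W/m².
Daily total = Q̄ × 24.00 h × 3600 s/h = 90.285 × 24.00 × 3600 / 10⁶ = 7.801 MJ/m².

7.80 MJ/m²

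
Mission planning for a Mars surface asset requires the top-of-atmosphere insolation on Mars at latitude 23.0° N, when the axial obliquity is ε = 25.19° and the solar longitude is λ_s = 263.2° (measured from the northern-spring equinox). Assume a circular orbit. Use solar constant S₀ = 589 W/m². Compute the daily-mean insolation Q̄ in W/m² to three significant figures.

Q̄ ≈ 111 W/m²

Solar declination: sin δ = sin ε · sin λ_s = sin 25.19° × sin 263.2° = -0.42263, so δ = -25.001°.
cos H₀ = −tan(+23.0°) tan(-25.001°) = 0.1979, H₀ = 1.3715 rad.
Bracket: H₀ sin φ sin δ + cos φ cos δ sin H₀ = 1.3715×0.39073×-0.42263 + 0.92050×0.90630×0.98021 = -0.226482 + 0.817739 = 0.591257.
Q̄ = (S₀/π) × [bracket] = (589/π) × 0.591257 = 110.9 W/m².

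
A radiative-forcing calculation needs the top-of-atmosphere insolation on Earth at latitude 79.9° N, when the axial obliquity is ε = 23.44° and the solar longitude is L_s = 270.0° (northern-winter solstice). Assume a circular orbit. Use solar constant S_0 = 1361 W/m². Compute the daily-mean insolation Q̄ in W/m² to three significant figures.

Q̄ ≈ 0.00 W/m²

Solar declination: sin δ = sin ε · sin L_s = sin 23.44° × sin 270.0° = -0.39779, so δ = -23.440°.
cos h₀ = −tan(+79.9°) tan(-23.440°) = 2.4340 ≥ 1 ⇒ polar night, h₀ = 0 and Q̄ = 0.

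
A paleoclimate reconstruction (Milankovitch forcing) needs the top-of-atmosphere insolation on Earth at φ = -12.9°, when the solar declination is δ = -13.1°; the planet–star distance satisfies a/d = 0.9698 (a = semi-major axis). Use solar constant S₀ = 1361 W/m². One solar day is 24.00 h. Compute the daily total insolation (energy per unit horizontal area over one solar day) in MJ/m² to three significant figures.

cos H₀ = −tan(-12.9°) tan(-13.100°) = -0.0533, H₀ = 1.6241 rad.
Bracket: H₀ sin φ sin δ + cos φ cos δ sin H₀ = 1.6241×-0.22325×-0.22665 + 0.97476×0.97398×0.99858 = 0.082179 + 0.948049 = 1.030228.
Inverse-square distance factor (a/d)² = 0.9698² = 0.940512.
Q̄ = (S₀/π) × 0.940512 × [bracket] = (1361/π) × 0.940512 × 1.030228 = 419.76 W/m².
Daily total = Q̄ × 24.00 h × 3600 s/h = 419.76 × 24.00 × 3600 / 10⁶ = 36.27 MJ/m².

36.3 MJ/m²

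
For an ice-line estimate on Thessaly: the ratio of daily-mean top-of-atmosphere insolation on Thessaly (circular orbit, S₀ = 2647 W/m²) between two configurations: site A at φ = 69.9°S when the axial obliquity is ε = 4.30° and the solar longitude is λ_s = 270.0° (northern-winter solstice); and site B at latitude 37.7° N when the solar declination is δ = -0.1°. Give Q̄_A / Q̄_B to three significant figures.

Q̄_A / Q̄_B ≈ 0.583

— Configuration A (φ=-69.9°):
Solar declination: sin δ = sin ε · sin λ_s = sin 4.30° × sin 270.0° = -0.07498, so δ = -4.300°.
cos H₀ = −tan(-69.9°) tan(-4.300°) = -0.2055, H₀ = 1.7777 rad.
Bracket: H₀ sin φ sin δ + cos φ cos δ sin H₀ = 1.7777×-0.93909×-0.07498 + 0.34366×0.99719×0.97866 = 0.125173 + 0.335381 = 0.460554.
Q̄ = (S₀/π) × [bracket] = (2647/π) × 0.460554 = 388.05 W/m².
— Configuration B (φ=+37.7°):
cos H₀ = −tan(+37.7°) tan(-0.100°) = 0.0013, H₀ = 1.5694 rad.
Bracket: H₀ sin φ sin δ + cos φ cos δ sin H₀ = 1.5694×0.61153×-0.00175 + 0.79122×1.00000×1.00000 = -0.001680 + 0.791220 = 0.789540.
Q̄ = (S₀/π) × [bracket] = (2647/π) × 0.789540 = 665.24 W/m².
Ratio Q̄_A / Q̄_B = 388.05 / 665.24 = 0.5833.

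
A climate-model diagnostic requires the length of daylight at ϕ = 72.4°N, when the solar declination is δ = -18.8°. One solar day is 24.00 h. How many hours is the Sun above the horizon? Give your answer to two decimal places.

0.00 h

cos h₀ = −tan ϕ · tan δ = 1.0732 ≥ 1, so the Sun never rises (polar night) and h₀ = 0.
Daylight = 2h₀/(2π) × 24.00 h = (0.0000/π) × 24.00 = 0.00 h.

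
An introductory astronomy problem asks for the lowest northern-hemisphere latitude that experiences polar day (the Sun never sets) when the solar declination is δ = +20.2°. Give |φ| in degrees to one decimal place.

Polar day requires cos H₀ = −tan φ tan δ ≤ −1, i.e. tan φ tan δ ≥ 1.
The boundary is |tan φ| · |tan δ| = 1, so |φ| = 90° − |δ| = 90° − 20.2° = 69.8° in the northern hemisphere.

|φ| = 69.8°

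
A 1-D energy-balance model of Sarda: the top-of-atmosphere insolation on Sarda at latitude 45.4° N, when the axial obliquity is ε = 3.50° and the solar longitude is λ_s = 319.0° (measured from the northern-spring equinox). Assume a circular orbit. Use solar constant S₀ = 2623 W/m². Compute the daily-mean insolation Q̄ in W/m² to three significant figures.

Solar declination: sin δ = sin ε · sin λ_s = sin 3.50° × sin 319.0° = -0.04005, so δ = -2.295°.
cos H₀ = −tan(+45.4°) tan(-2.295°) = 0.0406, H₀ = 1.5301 rad.
Bracket: H₀ sin φ sin δ + cos φ cos δ sin H₀ = 1.5301×0.71203×-0.04005 + 0.70215×0.99920×0.99917 = -0.043634 + 0.701006 = 0.657372.
Q̄ = (S₀/π) × [bracket] = (2623/π) × 0.657372 = 548.9 W/m².

Q̄ ≈ 549 W/m²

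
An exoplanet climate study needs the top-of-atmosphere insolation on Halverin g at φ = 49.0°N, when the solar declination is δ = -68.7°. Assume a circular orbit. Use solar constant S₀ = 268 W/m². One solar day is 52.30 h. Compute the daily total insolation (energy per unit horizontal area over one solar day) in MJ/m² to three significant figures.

0.00 MJ/m²

cos H₀ = −tan(+49.0°) tan(-68.700°) = 2.9505 ≥ 1 ⇒ polar night, H₀ = 0 and Q̄ = 0.
Daily total = Q̄ × 52.30 h × 3600 s/h = 0.00 MJ/m².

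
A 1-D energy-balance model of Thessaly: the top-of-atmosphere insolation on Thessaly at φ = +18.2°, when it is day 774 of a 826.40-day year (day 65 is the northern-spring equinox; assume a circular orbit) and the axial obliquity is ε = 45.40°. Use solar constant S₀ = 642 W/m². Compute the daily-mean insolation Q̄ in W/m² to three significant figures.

Q̄ ≈ 110 W/m²

Solar longitude: λ_s = 360° × (774 − 65)/826.40 = 308.858°.
sin δ = sin 45.40° × sin 308.858° = -0.55446, so δ = -33.673°.
cos H₀ = −tan(+18.2°) tan(-33.673°) = 0.2191, H₀ = 1.3500 rad.
Bracket: H₀ sin φ sin δ + cos φ cos δ sin H₀ = 1.3500×0.31233×-0.55446 + 0.94997×0.83221×0.97571 = -0.233786 + 0.771371 = 0.537585.
Q̄ = (S₀/π) × [bracket] = (642/π) × 0.537585 = 109.9 W/m².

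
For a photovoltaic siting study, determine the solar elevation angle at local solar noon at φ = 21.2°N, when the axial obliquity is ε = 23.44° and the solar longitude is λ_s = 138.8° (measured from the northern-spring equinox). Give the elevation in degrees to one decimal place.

Solar declination: sin δ = sin ε · sin λ_s = sin 23.44° × sin 138.8° = 0.26202, so δ = +15.190°.
At local noon the hour angle is zero, so the zenith angle equals |φ − δ| = |+21.2° − (+15.190°)| = 6.010°.
Elevation = 90° − 6.010° = 84.0°.

84.0°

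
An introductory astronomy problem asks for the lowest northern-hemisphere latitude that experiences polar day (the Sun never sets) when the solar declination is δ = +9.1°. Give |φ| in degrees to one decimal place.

|φ| = 80.9°

Polar day requires cos H₀ = −tan φ tan δ ≤ −1, i.e. tan φ tan δ ≥ 1.
The boundary is |tan φ| · |tan δ| = 1, so |φ| = 90° − |δ| = 90° − 9.1° = 80.9° in the northern hemisphere.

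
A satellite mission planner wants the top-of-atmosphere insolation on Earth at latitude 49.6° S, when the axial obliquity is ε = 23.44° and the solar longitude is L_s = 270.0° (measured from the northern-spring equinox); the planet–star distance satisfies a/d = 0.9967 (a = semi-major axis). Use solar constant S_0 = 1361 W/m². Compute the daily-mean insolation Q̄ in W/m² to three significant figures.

Solar declination: sin δ = sin ε · sin L_s = sin 23.44° × sin 270.0° = -0.39779, so δ = -23.440°.
cos h₀ = −tan(-49.6°) tan(-23.440°) = -0.5094, h₀ = 2.1053 rad.
Bracket: h₀ sin ϕ sin δ + cos ϕ cos δ sin h₀ = 2.1053×-0.76154×-0.39779 + 0.64812×0.91748×0.86051 = 0.637765 + 0.511691 = 1.149456.
Inverse-square distance factor (a/d)² = 0.9967² = 0.993411.
Q̄ = (S_0/π) × 0.993411 × [bracket] = (1361/π) × 0.993411 × 1.149456 = 494.7 W/m².

Q̄ ≈ 495 W/m²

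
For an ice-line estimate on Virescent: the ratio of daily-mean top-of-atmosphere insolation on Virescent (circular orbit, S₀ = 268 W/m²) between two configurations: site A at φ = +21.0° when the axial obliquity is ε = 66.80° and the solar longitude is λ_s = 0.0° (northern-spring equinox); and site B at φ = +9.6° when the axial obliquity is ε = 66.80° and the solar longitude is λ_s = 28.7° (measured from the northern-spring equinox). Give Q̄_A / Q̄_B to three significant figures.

Q̄_A / Q̄_B ≈ 0.930

— Configuration A (φ=+21.0°):
Solar declination: sin δ = sin ε · sin λ_s = sin 66.80° × sin 0.0° = 0.00000, so δ = +0.000°.
cos H₀ = −tan(+21.0°) tan(+0.000°) = -0.0000, H₀ = 1.5708 rad.
Bracket: H₀ sin φ sin δ + cos φ cos δ sin H₀ = 1.5708×0.35837×0.00000 + 0.93358×1.00000×1.00000 = 0.000000 + 0.933580 = 0.933580.
Q̄ = (S₀/π) × [bracket] = (268/π) × 0.933580 = 79.641 W/m².
— Configuration B (φ=+9.6°):
Solar declination: sin δ = sin ε · sin λ_s = sin 66.80° × sin 28.7° = 0.44139, so δ = +26.193°.
cos H₀ = −tan(+9.6°) tan(+26.193°) = -0.0832, H₀ = 1.6541 rad.
Bracket: H₀ sin φ sin δ + cos φ cos δ sin H₀ = 1.6541×0.16677×0.44139 + 0.98600×0.89732×0.99653 = 0.121759 + 0.881687 = 1.003446.
Q̄ = (S₀/π) × [bracket] = (268/π) × 1.003446 = 85.601 W/m².
Ratio Q̄_A / Q̄_B = 79.641 / 85.601 = 0.9304.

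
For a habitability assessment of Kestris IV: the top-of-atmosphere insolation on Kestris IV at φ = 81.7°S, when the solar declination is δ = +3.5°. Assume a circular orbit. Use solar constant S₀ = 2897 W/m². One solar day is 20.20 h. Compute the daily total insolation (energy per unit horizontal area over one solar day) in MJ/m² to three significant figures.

cos H₀ = −tan(-81.7°) tan(+3.500°) = 0.4193, H₀ = 1.1382 rad.
Bracket: H₀ sin φ sin δ + cos φ cos δ sin H₀ = 1.1382×-0.98953×0.06105 + 0.14436×0.99813×0.90787 = -0.068760 + 0.130815 = 0.062055.
Q̄ = (S₀/π) × [bracket] = (2897/π) × 0.062055 = 57.224 W/m².
Daily total = Q̄ × 20.20 h × 3600 s/h = 57.224 × 20.20 × 3600 / 10⁶ = 4.161 MJ/m².

4.16 MJ/m²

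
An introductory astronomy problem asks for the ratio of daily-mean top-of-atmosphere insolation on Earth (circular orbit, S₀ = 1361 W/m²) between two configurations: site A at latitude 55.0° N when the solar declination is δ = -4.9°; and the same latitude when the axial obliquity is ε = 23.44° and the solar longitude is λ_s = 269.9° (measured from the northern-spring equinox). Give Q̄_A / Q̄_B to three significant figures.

Q̄_A / Q̄_B ≈ 3.92

— Configuration A (φ=+55.0°):
cos H₀ = −tan(+55.0°) tan(-4.900°) = 0.1224, H₀ = 1.4481 rad.
Bracket: H₀ sin φ sin δ + cos φ cos δ sin H₀ = 1.4481×0.81915×-0.08542 + 0.57358×0.99635×0.99248 = -0.101326 + 0.567189 = 0.465863.
Q̄ = (S₀/π) × [bracket] = (1361/π) × 0.465863 = 201.82 W/m².
— Configuration B (φ=+55.0°):
Solar declination: sin δ = sin ε · sin λ_s = sin 23.44° × sin 269.9° = -0.39779, so δ = -23.440°.
cos H₀ = −tan(+55.0°) tan(-23.440°) = 0.6192, H₀ = 0.9031 rad.
Bracket: H₀ sin φ sin δ + cos φ cos δ sin H₀ = 0.9031×0.81915×-0.39779 + 0.57358×0.91748×0.78524 = -0.294275 + 0.413231 = 0.118956.
Q̄ = (S₀/π) × [bracket] = (1361/π) × 0.118956 = 51.534 W/m².
Ratio Q̄_A / Q̄_B = 201.82 / 51.534 = 3.916.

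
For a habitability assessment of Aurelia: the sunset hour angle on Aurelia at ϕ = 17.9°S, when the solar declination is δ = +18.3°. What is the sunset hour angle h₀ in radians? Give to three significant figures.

cos h₀ = −tan ϕ · tan δ = −tan(-17.9°) × tan(+18.300°) = 0.1068, so h₀ = 1.4638 rad = 83.87°.

h₀ = 1.46 rad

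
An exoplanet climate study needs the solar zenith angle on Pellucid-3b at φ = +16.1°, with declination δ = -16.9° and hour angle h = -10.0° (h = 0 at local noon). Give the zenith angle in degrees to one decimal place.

cos θ_z = sin φ sin δ + cos φ cos δ cos h = -0.080616 + 0.905321 = 0.824705.
θ_z = arccos(0.824705) = 34.4°.

θ_z = 34.4°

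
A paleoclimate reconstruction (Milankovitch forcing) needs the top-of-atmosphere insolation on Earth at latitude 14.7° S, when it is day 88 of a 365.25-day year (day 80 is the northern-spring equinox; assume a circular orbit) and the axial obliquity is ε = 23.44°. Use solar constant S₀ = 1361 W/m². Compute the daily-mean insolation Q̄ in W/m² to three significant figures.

Q̄ ≈ 409 W/m²

Solar longitude: λ_s = 360° × (88 − 80)/365.25 = 7.885°.
sin δ = sin 23.44° × sin 7.885° = 0.05457, so δ = +3.128°.
cos H₀ = −tan(-14.7°) tan(+3.128°) = 0.0143, H₀ = 1.5565 rad.
Bracket: H₀ sin φ sin δ + cos φ cos δ sin H₀ = 1.5565×-0.25376×0.05457 + 0.96727×0.99851×0.99990 = -0.021554 + 0.965732 = 0.944178.
Q̄ = (S₀/π) × [bracket] = (1361/π) × 0.944178 = 409.0 W/m².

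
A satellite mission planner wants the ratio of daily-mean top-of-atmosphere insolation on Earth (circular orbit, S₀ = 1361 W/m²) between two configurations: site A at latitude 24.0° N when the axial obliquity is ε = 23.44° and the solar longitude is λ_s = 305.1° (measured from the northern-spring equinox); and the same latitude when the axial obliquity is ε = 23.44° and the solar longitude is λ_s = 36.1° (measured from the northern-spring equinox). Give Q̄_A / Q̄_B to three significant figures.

— Configuration A (φ=+24.0°):
Solar declination: sin δ = sin ε · sin λ_s = sin 23.44° × sin 305.1° = -0.32545, so δ = -18.993°.
cos H₀ = −tan(+24.0°) tan(-18.993°) = 0.1532, H₀ = 1.4169 rad.
Bracket: H₀ sin φ sin δ + cos φ cos δ sin H₀ = 1.4169×0.40674×-0.32545 + 0.91355×0.94556×0.98819 = -0.187560 + 0.853615 = 0.666055.
Q̄ = (S₀/π) × [bracket] = (1361/π) × 0.666055 = 288.55 W/m².
— Configuration B (φ=+24.0°):
Solar declination: sin δ = sin ε · sin λ_s = sin 23.44° × sin 36.1° = 0.23438, so δ = +13.555°.
cos H₀ = −tan(+24.0°) tan(+13.555°) = -0.1073, H₀ = 1.6783 rad.
Bracket: H₀ sin φ sin δ + cos φ cos δ sin H₀ = 1.6783×0.40674×0.23438 + 0.91355×0.97215×0.99422 = 0.159995 + 0.882974 = 1.042969.
Q̄ = (S₀/π) × [bracket] = (1361/π) × 1.042969 = 451.83 W/m².
Ratio Q̄_A / Q̄_B = 288.55 / 451.83 = 0.6386.

Q̄_A / Q̄_B ≈ 0.639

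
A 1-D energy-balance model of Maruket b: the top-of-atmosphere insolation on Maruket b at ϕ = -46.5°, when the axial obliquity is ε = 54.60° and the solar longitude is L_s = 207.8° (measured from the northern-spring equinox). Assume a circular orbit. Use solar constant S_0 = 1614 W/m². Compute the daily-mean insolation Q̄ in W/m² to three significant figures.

Q̄ ≈ 581 W/m²

Solar declination: sin δ = sin ε · sin L_s = sin 54.60° × sin 207.8° = -0.38016, so δ = -22.344°.
cos h₀ = −tan(-46.5°) tan(-22.344°) = -0.4331, h₀ = 2.0188 rad.
Bracket: h₀ sin ϕ sin δ + cos ϕ cos δ sin h₀ = 2.0188×-0.72537×-0.38016 + 0.68835×0.92492×0.90133 = 0.556698 + 0.573849 = 1.130547.
Q̄ = (S_0/π) × [bracket] = (1614/π) × 1.130547 = 580.8 W/m².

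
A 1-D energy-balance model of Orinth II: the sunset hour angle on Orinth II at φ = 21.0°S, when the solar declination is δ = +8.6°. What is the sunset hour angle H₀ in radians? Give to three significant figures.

H₀ = 1.51 rad

cos H₀ = −tan φ · tan δ = −tan(-21.0°) × tan(+8.600°) = 0.0581, so H₀ = 1.5127 rad = 86.67°.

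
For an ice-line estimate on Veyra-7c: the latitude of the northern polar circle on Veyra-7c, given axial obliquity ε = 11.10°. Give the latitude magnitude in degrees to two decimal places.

78.90°

The polar circle is the lowest latitude that experiences at least one full rotation of continuous daylight at the northern-summer solstice; it lies at |φ| = 90° − ε = 90° − 11.10° = 78.90°.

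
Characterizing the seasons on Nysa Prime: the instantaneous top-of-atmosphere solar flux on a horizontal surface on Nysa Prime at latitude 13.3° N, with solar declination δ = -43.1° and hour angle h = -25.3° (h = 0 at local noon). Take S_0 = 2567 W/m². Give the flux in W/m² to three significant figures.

1.25e+03 W/m²

cos θ_z = sin ϕ sin δ + cos ϕ cos δ cos h = -0.157187 + 0.642422 = 0.485235.
Flux = S_0 · cos θ_z = 2567 × 0.485235 = 1246 W/m².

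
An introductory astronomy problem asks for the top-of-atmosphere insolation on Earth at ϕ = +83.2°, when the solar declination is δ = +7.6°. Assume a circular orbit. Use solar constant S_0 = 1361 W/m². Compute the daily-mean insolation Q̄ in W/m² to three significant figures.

Q̄ ≈ 179 W/m²

cos h₀ = −tan(+83.2°) tan(+7.600°) = -1.1190 ≤ −1 ⇒ polar day, h₀ = π.
Bracket: h₀ sin ϕ sin δ + cos ϕ cos δ sin h₀ = 3.1416×0.99297×0.13226 + 0.11840×0.99122×0.00000 = 0.412587 + 0.000000 = 0.412587.
Q̄ = (S_0/π) × [bracket] = (1361/π) × 0.412587 = 178.7 W/m².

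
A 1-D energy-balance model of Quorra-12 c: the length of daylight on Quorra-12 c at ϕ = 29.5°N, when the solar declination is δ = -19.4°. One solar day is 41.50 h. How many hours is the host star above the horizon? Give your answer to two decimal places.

cos h₀ = −tan ϕ · tan δ = −tan(+29.5°) × tan(-19.400°) = 0.1992, so h₀ = 1.3702 rad = 78.51°.
Daylight = 2h₀/(2π) × 41.50 h = (1.3702/π) × 41.50 = 18.10 h.

18.10 h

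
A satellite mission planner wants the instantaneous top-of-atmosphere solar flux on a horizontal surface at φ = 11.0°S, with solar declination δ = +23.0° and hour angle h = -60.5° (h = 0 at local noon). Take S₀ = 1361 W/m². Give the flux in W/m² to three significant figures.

cos θ_z = sin φ sin δ + cos φ cos δ cos h = -0.074555 + 0.444950 = 0.370395.
Flux = S₀ · cos θ_z = 1361 × 0.370395 = 504.1 W/m².

504 W/m²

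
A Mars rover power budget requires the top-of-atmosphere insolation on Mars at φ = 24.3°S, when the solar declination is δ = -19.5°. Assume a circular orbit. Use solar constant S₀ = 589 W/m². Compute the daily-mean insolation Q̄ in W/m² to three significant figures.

cos H₀ = −tan(-24.3°) tan(-19.500°) = -0.1599, H₀ = 1.7314 rad.
Bracket: H₀ sin φ sin δ + cos φ cos δ sin H₀ = 1.7314×-0.41151×-0.33381 + 0.91140×0.94264×0.98713 = 0.237836 + 0.848065 = 1.085901.
Q̄ = (S₀/π) × [bracket] = (589/π) × 1.085901 = 203.6 W/m².

Q̄ ≈ 204 W/m²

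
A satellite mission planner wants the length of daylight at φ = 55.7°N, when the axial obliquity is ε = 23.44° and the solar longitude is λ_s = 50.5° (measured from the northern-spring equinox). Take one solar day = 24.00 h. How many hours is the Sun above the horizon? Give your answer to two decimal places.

15.76 h

Solar declination: sin δ = sin ε · sin λ_s = sin 23.44° × sin 50.5° = 0.30694, so δ = +17.875°.
cos H₀ = −tan φ · tan δ = −tan(+55.7°) × tan(+17.875°) = -0.4728, so H₀ = 2.0632 rad = 118.22°.
Daylight = 2H₀/(2π) × 24.00 h = (2.0632/π) × 24.00 = 15.76 h.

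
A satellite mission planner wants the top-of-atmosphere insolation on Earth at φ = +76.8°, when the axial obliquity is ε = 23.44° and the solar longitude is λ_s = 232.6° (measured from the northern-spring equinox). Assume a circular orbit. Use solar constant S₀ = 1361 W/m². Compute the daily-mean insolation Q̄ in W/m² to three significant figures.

Q̄ ≈ 0.00 W/m²

Solar declination: sin δ = sin ε · sin λ_s = sin 23.44° × sin 232.6° = -0.31601, so δ = -18.422°.
cos H₀ = −tan(+76.8°) tan(-18.422°) = 1.4201 ≥ 1 ⇒ polar night, H₀ = 0 and Q̄ = 0.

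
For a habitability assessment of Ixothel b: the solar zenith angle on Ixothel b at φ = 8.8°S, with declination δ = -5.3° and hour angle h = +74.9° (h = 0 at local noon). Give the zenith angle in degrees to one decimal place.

θ_z = 74.3°

cos θ_z = sin φ sin δ + cos φ cos δ cos h = 0.014131 + 0.256337 = 0.270468.
θ_z = arccos(0.270468) = 74.3°.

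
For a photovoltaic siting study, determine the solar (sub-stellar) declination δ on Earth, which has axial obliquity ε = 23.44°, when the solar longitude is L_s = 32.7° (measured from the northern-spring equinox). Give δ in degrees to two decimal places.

δ = +12.41°

sin δ = sin ε · sin L_s = sin 23.44° × sin 32.7° = 0.214901.
δ = arcsin(0.214901) = +12.41°.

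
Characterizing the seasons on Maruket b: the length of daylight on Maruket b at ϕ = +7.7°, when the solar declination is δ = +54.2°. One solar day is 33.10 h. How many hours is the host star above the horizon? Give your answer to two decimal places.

18.54 h

cos h₀ = −tan ϕ · tan δ = −tan(+7.7°) × tan(+54.200°) = -0.1875, so h₀ = 1.7594 rad = 100.80°.
Daylight = 2h₀/(2π) × 33.10 h = (1.7594/π) × 33.10 = 18.54 h.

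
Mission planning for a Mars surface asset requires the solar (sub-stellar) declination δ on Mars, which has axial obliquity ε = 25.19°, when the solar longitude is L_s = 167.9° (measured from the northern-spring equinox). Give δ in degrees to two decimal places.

δ = +5.12°

sin δ = sin ε · sin L_s = sin 25.19° × sin 167.9° = 0.089218.
δ = arcsin(0.089218) = +5.12°.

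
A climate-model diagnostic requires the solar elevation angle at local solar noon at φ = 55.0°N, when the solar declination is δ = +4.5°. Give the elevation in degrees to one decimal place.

At local noon the hour angle is zero, so the zenith angle equals |φ − δ| = |+55.0° − (+4.500°)| = 50.500°.
Elevation = 90° − 50.500° = 39.5°.

39.5°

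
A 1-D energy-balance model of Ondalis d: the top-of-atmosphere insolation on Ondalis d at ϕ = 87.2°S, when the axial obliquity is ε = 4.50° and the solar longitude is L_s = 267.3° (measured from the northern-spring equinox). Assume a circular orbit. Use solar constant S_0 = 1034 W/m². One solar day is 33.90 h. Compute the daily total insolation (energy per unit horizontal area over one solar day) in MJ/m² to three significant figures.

Solar declination: sin δ = sin ε · sin L_s = sin 4.50° × sin 267.3° = -0.07837, so δ = -4.495°.
cos h₀ = −tan(-87.2°) tan(-4.495°) = -1.6074 ≤ −1 ⇒ polar day, h₀ = π.
Bracket: h₀ sin ϕ sin δ + cos ϕ cos δ sin h₀ = 3.1416×-0.99881×-0.07837 + 0.04885×0.99692×0.00000 = 0.245914 + 0.000000 = 0.245914.
Q̄ = (S_0/π) × [bracket] = (1034/π) × 0.245914 = 80.938 W/m².
Daily total = Q̄ × 33.90 h × 3600 s/h = 80.938 × 33.90 × 3600 / 10⁶ = 9.878 MJ/m².

9.88 MJ/m²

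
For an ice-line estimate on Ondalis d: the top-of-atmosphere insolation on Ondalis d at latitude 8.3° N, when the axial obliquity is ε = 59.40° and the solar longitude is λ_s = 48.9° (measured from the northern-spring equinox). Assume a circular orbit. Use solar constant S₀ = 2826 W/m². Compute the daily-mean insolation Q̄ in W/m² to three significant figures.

Solar declination: sin δ = sin ε · sin λ_s = sin 59.40° × sin 48.9° = 0.64862, so δ = +40.438°.
cos H₀ = −tan(+8.3°) tan(+40.438°) = -0.1243, H₀ = 1.6954 rad.
Bracket: H₀ sin φ sin δ + cos φ cos δ sin H₀ = 1.6954×0.14436×0.64862 + 0.98953×0.76111×0.99224 = 0.158748 + 0.747297 = 0.906045.
Q̄ = (S₀/π) × [bracket] = (2826/π) × 0.906045 = 815.0 W/m².

Q̄ ≈ 815 W/m²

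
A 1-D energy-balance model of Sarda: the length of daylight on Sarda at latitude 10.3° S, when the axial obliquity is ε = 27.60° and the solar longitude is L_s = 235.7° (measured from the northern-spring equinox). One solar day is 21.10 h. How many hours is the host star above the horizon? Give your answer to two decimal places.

11.06 h

Solar declination: sin δ = sin ε · sin L_s = sin 27.60° × sin 235.7° = -0.38273, so δ = -22.503°.
cos h₀ = −tan ϕ · tan δ = −tan(-10.3°) × tan(-22.503°) = -0.0753, so h₀ = 1.6462 rad = 94.32°.
Daylight = 2h₀/(2π) × 21.10 h = (1.6462/π) × 21.10 = 11.06 h.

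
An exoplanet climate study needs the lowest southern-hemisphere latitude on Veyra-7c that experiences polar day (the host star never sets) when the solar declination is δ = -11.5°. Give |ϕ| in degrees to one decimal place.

Polar day requires cos h₀ = −tan ϕ tan δ ≤ −1, i.e. tan ϕ tan δ ≥ 1.
The boundary is |tan ϕ| · |tan δ| = 1, so |ϕ| = 90° − |δ| = 90° − 11.5° = 78.5° in the southern hemisphere.

|ϕ| = 78.5°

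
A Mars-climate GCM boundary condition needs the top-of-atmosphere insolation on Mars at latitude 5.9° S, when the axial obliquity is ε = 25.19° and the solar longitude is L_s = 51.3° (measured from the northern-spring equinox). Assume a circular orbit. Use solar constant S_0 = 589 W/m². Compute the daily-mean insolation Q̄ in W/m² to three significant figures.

Q̄ ≈ 166 W/m²

Solar declination: sin δ = sin ε · sin L_s = sin 25.19° × sin 51.3° = 0.33217, so δ = +19.400°.
cos h₀ = −tan(-5.9°) tan(+19.400°) = 0.0364, h₀ = 1.5344 rad.
Bracket: h₀ sin ϕ sin δ + cos ϕ cos δ sin h₀ = 1.5344×-0.10279×0.33217 + 0.99470×0.94322×0.99934 = -0.052390 + 0.937602 = 0.885212.
Q̄ = (S_0/π) × [bracket] = (589/π) × 0.885212 = 166.0 W/m².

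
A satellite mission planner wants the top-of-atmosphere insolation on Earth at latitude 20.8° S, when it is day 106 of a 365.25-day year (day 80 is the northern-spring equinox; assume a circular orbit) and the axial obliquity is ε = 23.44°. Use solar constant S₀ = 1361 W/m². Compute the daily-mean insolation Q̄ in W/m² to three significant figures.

Q̄ ≈ 358 W/m²

Solar longitude: λ_s = 360° × (106 − 80)/365.25 = 25.626°.
sin δ = sin 23.44° × sin 25.626° = 0.17204, so δ = +9.907°.
cos H₀ = −tan(-20.8°) tan(+9.907°) = 0.0663, H₀ = 1.5044 rad.
Bracket: H₀ sin φ sin δ + cos φ cos δ sin H₀ = 1.5044×-0.35511×0.17204 + 0.93483×0.98509×0.99780 = -0.091908 + 0.918866 = 0.826958.
Q̄ = (S₀/π) × [bracket] = (1361/π) × 0.826958 = 358.3 W/m².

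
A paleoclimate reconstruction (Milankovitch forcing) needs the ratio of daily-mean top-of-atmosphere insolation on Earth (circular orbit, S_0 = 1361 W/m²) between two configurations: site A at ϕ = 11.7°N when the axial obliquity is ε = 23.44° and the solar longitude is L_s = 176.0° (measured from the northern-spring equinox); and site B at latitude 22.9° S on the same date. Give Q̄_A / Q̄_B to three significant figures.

— Configuration A (ϕ=+11.7°):
Solar declination: sin δ = sin ε · sin L_s = sin 23.44° × sin 176.0° = 0.02775, so δ = +1.590°.
cos h₀ = −tan(+11.7°) tan(+1.590°) = -0.0057, h₀ = 1.5765 rad.
Bracket: h₀ sin ϕ sin δ + cos ϕ cos δ sin h₀ = 1.5765×0.20279×0.02775 + 0.97922×0.99961×0.99998 = 0.008872 + 0.978819 = 0.987691.
Q̄ = (S_0/π) × [bracket] = (1361/π) × 0.987691 = 427.89 W/m².
— Configuration B (ϕ=-22.9°):
cos h₀ = −tan(-22.9°) tan(+1.590°) = 0.0117, h₀ = 1.5591 rad.
Bracket: h₀ sin ϕ sin δ + cos ϕ cos δ sin h₀ = 1.5591×-0.38912×0.02775 + 0.92119×0.99961×0.99993 = -0.016835 + 0.920766 = 0.903931.
Q̄ = (S_0/π) × [bracket] = (1361/π) × 0.903931 = 391.60 W/m².
Ratio Q̄_A / Q̄_B = 427.89 / 391.60 = 1.093.

Q̄_A / Q̄_B ≈ 1.09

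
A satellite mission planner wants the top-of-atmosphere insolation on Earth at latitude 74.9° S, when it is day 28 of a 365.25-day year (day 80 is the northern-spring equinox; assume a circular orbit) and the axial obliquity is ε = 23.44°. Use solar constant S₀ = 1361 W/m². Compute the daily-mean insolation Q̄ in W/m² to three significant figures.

Q̄ ≈ 408 W/m²

Solar longitude: λ_s = 360° × (28 − 80)/365.25 = -51.253°, i.e. -51.253° + 360° = 308.747°.
sin δ = sin 23.44° × sin 308.747° = -0.31024, so δ = -18.074°.
cos H₀ = −tan(-74.9°) tan(-18.074°) = -1.2095 ≤ −1 ⇒ polar day, H₀ = π.
Bracket: H₀ sin φ sin δ + cos φ cos δ sin H₀ = 3.1416×-0.96547×-0.31024 + 0.26050×0.95066×0.00000 = 0.940995 + 0.000000 = 0.940995.
Q̄ = (S₀/π) × [bracket] = (1361/π) × 0.940995 = 407.7 W/m².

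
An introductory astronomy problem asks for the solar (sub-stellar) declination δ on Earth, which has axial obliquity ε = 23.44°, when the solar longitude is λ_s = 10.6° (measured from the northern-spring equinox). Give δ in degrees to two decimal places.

δ = +4.20°

sin δ = sin ε · sin λ_s = sin 23.44° × sin 10.6° = 0.073174.
δ = arcsin(0.073174) = +4.20°.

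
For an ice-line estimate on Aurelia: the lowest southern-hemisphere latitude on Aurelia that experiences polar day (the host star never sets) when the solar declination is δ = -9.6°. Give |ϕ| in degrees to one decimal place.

Polar day requires cos h₀ = −tan ϕ tan δ ≤ −1, i.e. tan ϕ tan δ ≥ 1.
The boundary is |tan ϕ| · |tan δ| = 1, so |ϕ| = 90° − |δ| = 90° − 9.6° = 80.4° in the southern hemisphere.

|ϕ| = 80.4°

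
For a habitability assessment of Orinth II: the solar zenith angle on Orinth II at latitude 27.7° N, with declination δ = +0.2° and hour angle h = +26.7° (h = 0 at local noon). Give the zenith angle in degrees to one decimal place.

θ_z = 37.6°

cos θ_z = sin ϕ sin δ + cos ϕ cos δ cos h = 0.001623 + 0.790981 = 0.792604.
θ_z = arccos(0.792604) = 37.6°.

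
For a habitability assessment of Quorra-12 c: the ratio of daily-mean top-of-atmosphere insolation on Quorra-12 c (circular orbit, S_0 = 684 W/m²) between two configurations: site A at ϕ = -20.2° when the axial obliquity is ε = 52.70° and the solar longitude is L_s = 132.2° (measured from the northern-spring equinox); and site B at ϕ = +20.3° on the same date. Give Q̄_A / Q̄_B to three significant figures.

— Configuration A (ϕ=-20.2°):
Solar declination: sin δ = sin ε · sin L_s = sin 52.70° × sin 132.2° = 0.58929, so δ = +36.107°.
cos h₀ = −tan(-20.2°) tan(+36.107°) = 0.2684, h₀ = 1.2991 rad.
Bracket: h₀ sin ϕ sin δ + cos ϕ cos δ sin h₀ = 1.2991×-0.34530×0.58929 + 0.93849×0.80792×0.96332 = -0.264343 + 0.730413 = 0.466070.
Q̄ = (S_0/π) × [bracket] = (684/π) × 0.466070 = 101.47 W/m².
— Configuration B (ϕ=+20.3°):
cos h₀ = −tan(+20.3°) tan(+36.107°) = -0.2698, h₀ = 1.8440 rad.
Bracket: h₀ sin ϕ sin δ + cos ϕ cos δ sin h₀ = 1.8440×0.34694×0.58929 + 0.93789×0.80792×0.96291 = 0.377003 + 0.729636 = 1.106639.
Q̄ = (S_0/π) × [bracket] = (684/π) × 1.106639 = 240.94 W/m².
Ratio Q̄_A / Q̄_B = 101.47 / 240.94 = 0.4211.

Q̄_A / Q̄_B ≈ 0.421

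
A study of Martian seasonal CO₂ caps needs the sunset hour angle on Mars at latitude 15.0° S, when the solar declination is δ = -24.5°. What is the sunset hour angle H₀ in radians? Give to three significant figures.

cos H₀ = −tan φ · tan δ = −tan(-15.0°) × tan(-24.500°) = -0.1221, so H₀ = 1.6932 rad = 97.01°.

H₀ = 1.69 rad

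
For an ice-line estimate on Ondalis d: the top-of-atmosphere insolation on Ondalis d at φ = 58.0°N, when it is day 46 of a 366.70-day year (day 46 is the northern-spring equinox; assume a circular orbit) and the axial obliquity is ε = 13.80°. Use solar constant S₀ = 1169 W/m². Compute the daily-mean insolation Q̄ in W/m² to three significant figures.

Solar longitude: λ_s = 360° × (46 − 46)/366.70 = 0.000°.
sin δ = sin 13.80° × sin 0.000° = 0.00000, so δ = +0.000°.
cos H₀ = −tan(+58.0°) tan(+0.000°) = -0.0000, H₀ = 1.5708 rad.
Bracket: H₀ sin φ sin δ + cos φ cos δ sin H₀ = 1.5708×0.84805×0.00000 + 0.52992×1.00000×1.00000 = 0.000000 + 0.529920 = 0.529920.
Q̄ = (S₀/π) × [bracket] = (1169/π) × 0.529920 = 197.2 W/m².

Q̄ ≈ 197 W/m²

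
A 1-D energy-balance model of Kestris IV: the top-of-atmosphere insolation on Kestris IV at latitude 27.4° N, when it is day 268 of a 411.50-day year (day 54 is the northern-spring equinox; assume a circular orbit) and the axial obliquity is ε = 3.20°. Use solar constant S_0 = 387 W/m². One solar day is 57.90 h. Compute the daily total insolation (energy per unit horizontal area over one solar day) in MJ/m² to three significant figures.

22.7 MJ/m²

Solar longitude: L_s = 360° × (268 − 54)/411.50 = 187.217°.
sin δ = sin 3.20° × sin 187.217° = -0.00701, so δ = -0.402°.
cos h₀ = −tan(+27.4°) tan(-0.402°) = 0.0036, h₀ = 1.5672 rad.
Bracket: h₀ sin ϕ sin δ + cos ϕ cos δ sin h₀ = 1.5672×0.46020×-0.00701 + 0.88782×0.99998×0.99999 = -0.005056 + 0.887793 = 0.882737.
Q̄ = (S_0/π) × [bracket] = (387/π) × 0.882737 = 108.74 W/m².
Daily total = Q̄ × 57.90 h × 3600 s/h = 108.74 × 57.90 × 3600 / 10⁶ = 22.67 MJ/m².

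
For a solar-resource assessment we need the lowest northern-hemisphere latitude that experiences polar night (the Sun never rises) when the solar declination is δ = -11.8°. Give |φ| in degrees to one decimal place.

|φ| = 78.2°

Polar night requires cos H₀ = −tan φ tan δ ≥ 1, i.e. tan φ tan δ ≤ −1.
The boundary is |tan φ| · |tan δ| = 1, so |φ| = 90° − |δ| = 90° − 11.8° = 78.2° in the northern hemisphere.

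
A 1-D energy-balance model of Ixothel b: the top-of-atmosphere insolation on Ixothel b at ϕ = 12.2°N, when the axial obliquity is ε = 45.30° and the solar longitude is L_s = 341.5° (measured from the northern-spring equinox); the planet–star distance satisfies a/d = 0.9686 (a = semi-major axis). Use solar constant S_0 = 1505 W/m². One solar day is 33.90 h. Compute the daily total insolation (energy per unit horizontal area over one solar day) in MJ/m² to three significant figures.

48.2 MJ/m²

Solar declination: sin δ = sin ε · sin L_s = sin 45.30° × sin 341.5° = -0.22554, so δ = -13.035°.
cos h₀ = −tan(+12.2°) tan(-13.035°) = 0.0501, h₀ = 1.5207 rad.
Bracket: h₀ sin ϕ sin δ + cos ϕ cos δ sin h₀ = 1.5207×0.21132×-0.22554 + 0.97742×0.97423×0.99875 = -0.072478 + 0.951042 = 0.878564.
Inverse-square distance factor (a/d)² = 0.9686² = 0.938186.
Q̄ = (S_0/π) × 0.938186 × [bracket] = (1505/π) × 0.938186 × 0.878564 = 394.87 W/m².
Daily total = Q̄ × 33.90 h × 3600 s/h = 394.87 × 33.90 × 3600 / 10⁶ = 48.19 MJ/m².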